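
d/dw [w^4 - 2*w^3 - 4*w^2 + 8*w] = 4*w^3 - 6*w^2 - 8*w + 8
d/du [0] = 0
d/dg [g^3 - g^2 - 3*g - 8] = 3*g^2 - 2*g - 3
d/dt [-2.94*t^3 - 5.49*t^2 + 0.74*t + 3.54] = -8.82*t^2 - 10.98*t + 0.74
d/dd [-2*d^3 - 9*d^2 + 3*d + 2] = -6*d^2 - 18*d + 3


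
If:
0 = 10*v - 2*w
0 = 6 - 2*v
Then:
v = 3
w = 15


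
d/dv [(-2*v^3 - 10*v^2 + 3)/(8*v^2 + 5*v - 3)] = (-16*v^4 - 20*v^3 - 32*v^2 + 12*v - 15)/(64*v^4 + 80*v^3 - 23*v^2 - 30*v + 9)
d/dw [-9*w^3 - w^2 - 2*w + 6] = -27*w^2 - 2*w - 2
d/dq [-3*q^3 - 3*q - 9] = -9*q^2 - 3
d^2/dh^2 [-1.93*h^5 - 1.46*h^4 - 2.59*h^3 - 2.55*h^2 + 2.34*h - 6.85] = -38.6*h^3 - 17.52*h^2 - 15.54*h - 5.1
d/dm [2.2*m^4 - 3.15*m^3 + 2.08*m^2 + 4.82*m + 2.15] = 8.8*m^3 - 9.45*m^2 + 4.16*m + 4.82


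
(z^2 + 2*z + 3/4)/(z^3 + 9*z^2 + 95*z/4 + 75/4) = (2*z + 1)/(2*z^2 + 15*z + 25)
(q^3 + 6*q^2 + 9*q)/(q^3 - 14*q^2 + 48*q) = (q^2 + 6*q + 9)/(q^2 - 14*q + 48)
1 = 1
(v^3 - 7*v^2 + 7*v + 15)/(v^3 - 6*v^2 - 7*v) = (v^2 - 8*v + 15)/(v*(v - 7))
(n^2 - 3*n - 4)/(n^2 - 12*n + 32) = (n + 1)/(n - 8)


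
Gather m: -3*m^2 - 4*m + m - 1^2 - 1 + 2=-3*m^2 - 3*m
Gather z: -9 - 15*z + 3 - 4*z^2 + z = -4*z^2 - 14*z - 6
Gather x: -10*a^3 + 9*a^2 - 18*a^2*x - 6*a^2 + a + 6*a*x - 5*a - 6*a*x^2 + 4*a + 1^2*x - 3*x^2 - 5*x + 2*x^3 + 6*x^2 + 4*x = -10*a^3 + 3*a^2 + 2*x^3 + x^2*(3 - 6*a) + x*(-18*a^2 + 6*a)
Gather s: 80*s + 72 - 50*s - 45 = 30*s + 27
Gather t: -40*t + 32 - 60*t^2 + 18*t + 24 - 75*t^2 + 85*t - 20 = -135*t^2 + 63*t + 36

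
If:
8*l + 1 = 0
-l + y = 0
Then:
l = -1/8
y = -1/8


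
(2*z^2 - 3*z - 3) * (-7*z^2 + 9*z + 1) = -14*z^4 + 39*z^3 - 4*z^2 - 30*z - 3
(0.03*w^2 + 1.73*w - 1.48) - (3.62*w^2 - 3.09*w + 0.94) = -3.59*w^2 + 4.82*w - 2.42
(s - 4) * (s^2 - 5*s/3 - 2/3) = s^3 - 17*s^2/3 + 6*s + 8/3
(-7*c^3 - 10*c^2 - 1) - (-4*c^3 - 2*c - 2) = -3*c^3 - 10*c^2 + 2*c + 1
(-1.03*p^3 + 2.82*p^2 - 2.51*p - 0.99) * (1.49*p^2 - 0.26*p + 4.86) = -1.5347*p^5 + 4.4696*p^4 - 9.4789*p^3 + 12.8827*p^2 - 11.9412*p - 4.8114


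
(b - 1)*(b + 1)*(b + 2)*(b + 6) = b^4 + 8*b^3 + 11*b^2 - 8*b - 12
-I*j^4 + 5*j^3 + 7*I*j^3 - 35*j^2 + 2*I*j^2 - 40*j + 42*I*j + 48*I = (j - 8)*(j - I)*(j + 6*I)*(-I*j - I)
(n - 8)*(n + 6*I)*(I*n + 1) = I*n^3 - 5*n^2 - 8*I*n^2 + 40*n + 6*I*n - 48*I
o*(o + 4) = o^2 + 4*o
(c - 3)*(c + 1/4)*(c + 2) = c^3 - 3*c^2/4 - 25*c/4 - 3/2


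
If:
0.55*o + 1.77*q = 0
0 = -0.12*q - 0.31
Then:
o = 8.31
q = -2.58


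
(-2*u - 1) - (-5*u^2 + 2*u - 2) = 5*u^2 - 4*u + 1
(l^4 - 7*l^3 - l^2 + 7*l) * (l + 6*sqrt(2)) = l^5 - 7*l^4 + 6*sqrt(2)*l^4 - 42*sqrt(2)*l^3 - l^3 - 6*sqrt(2)*l^2 + 7*l^2 + 42*sqrt(2)*l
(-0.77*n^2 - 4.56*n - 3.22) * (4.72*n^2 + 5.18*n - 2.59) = -3.6344*n^4 - 25.5118*n^3 - 36.8249*n^2 - 4.8692*n + 8.3398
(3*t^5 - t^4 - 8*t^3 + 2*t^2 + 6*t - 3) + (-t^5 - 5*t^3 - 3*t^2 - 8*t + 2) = 2*t^5 - t^4 - 13*t^3 - t^2 - 2*t - 1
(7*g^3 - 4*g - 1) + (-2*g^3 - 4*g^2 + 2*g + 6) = 5*g^3 - 4*g^2 - 2*g + 5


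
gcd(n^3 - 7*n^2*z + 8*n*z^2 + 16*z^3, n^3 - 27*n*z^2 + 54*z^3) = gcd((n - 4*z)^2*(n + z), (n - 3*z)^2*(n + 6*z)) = 1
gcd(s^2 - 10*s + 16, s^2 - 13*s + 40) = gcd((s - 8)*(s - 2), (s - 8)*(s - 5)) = s - 8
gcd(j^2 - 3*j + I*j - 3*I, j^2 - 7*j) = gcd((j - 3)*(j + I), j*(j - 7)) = 1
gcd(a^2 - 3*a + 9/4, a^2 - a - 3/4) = a - 3/2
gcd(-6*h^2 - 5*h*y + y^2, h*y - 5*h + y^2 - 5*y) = h + y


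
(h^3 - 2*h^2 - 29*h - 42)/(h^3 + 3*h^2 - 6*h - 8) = (h^3 - 2*h^2 - 29*h - 42)/(h^3 + 3*h^2 - 6*h - 8)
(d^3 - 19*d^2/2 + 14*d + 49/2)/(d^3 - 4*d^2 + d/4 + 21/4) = 2*(d - 7)/(2*d - 3)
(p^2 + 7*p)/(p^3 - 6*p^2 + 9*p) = (p + 7)/(p^2 - 6*p + 9)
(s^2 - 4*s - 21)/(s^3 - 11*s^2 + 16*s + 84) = (s + 3)/(s^2 - 4*s - 12)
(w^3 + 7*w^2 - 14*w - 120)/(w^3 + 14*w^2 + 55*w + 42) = (w^2 + w - 20)/(w^2 + 8*w + 7)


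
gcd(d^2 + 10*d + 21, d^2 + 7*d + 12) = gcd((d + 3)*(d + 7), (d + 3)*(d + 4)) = d + 3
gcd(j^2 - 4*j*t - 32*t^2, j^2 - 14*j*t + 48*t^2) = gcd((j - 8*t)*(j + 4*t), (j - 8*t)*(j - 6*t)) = -j + 8*t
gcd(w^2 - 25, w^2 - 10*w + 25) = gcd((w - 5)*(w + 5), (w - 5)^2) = w - 5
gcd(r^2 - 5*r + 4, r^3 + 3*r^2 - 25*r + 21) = r - 1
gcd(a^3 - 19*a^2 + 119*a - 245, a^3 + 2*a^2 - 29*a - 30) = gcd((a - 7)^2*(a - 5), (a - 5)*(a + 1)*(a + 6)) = a - 5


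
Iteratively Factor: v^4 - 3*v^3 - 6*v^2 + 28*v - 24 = (v - 2)*(v^3 - v^2 - 8*v + 12) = (v - 2)*(v + 3)*(v^2 - 4*v + 4) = (v - 2)^2*(v + 3)*(v - 2)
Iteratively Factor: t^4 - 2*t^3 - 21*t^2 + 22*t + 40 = (t + 1)*(t^3 - 3*t^2 - 18*t + 40) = (t + 1)*(t + 4)*(t^2 - 7*t + 10) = (t - 5)*(t + 1)*(t + 4)*(t - 2)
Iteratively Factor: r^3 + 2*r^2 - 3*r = (r + 3)*(r^2 - r) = (r - 1)*(r + 3)*(r)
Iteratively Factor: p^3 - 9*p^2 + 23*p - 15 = (p - 5)*(p^2 - 4*p + 3) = (p - 5)*(p - 3)*(p - 1)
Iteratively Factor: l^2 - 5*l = (l - 5)*(l)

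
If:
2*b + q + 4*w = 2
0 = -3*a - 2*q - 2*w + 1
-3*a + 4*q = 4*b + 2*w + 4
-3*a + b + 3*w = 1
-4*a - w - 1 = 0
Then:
No Solution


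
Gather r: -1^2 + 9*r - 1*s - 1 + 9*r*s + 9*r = r*(9*s + 18) - s - 2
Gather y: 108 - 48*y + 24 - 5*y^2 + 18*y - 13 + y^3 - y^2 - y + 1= y^3 - 6*y^2 - 31*y + 120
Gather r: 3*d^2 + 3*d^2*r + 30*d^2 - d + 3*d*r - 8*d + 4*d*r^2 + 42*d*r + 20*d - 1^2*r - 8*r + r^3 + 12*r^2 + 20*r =33*d^2 + 11*d + r^3 + r^2*(4*d + 12) + r*(3*d^2 + 45*d + 11)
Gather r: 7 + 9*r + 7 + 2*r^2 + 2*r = 2*r^2 + 11*r + 14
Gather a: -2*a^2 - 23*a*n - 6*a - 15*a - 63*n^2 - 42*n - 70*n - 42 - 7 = -2*a^2 + a*(-23*n - 21) - 63*n^2 - 112*n - 49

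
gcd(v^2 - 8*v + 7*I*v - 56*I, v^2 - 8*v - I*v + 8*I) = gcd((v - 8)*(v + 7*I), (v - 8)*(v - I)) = v - 8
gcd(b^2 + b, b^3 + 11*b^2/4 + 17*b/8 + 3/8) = b + 1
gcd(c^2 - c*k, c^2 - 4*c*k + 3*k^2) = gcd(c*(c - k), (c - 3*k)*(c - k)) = c - k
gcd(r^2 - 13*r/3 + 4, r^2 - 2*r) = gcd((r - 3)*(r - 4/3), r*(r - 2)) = 1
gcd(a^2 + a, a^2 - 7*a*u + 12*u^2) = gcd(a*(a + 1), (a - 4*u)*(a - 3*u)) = 1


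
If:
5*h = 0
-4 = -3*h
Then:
No Solution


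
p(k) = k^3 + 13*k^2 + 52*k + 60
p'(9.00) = 529.00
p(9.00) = 2310.00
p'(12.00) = 796.00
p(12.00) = 4284.00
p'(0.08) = 54.10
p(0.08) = 64.24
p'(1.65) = 103.07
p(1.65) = 185.68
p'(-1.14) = 26.26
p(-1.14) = 16.13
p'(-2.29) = 8.19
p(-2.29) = -2.92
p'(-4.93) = -3.27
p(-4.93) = -0.22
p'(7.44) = 411.50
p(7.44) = 1578.31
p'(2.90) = 152.63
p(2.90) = 344.52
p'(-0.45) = 40.91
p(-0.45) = 39.14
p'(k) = 3*k^2 + 26*k + 52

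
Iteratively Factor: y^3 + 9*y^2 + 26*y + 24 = (y + 2)*(y^2 + 7*y + 12) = (y + 2)*(y + 4)*(y + 3)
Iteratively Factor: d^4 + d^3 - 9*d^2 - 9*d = (d - 3)*(d^3 + 4*d^2 + 3*d) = (d - 3)*(d + 3)*(d^2 + d) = d*(d - 3)*(d + 3)*(d + 1)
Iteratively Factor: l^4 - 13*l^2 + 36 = (l - 3)*(l^3 + 3*l^2 - 4*l - 12) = (l - 3)*(l + 3)*(l^2 - 4) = (l - 3)*(l + 2)*(l + 3)*(l - 2)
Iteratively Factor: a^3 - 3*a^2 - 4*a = (a - 4)*(a^2 + a) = (a - 4)*(a + 1)*(a)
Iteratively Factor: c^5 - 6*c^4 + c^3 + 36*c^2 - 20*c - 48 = (c - 3)*(c^4 - 3*c^3 - 8*c^2 + 12*c + 16) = (c - 4)*(c - 3)*(c^3 + c^2 - 4*c - 4) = (c - 4)*(c - 3)*(c - 2)*(c^2 + 3*c + 2) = (c - 4)*(c - 3)*(c - 2)*(c + 2)*(c + 1)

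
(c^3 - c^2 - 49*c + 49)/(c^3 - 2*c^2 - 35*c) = (c^2 + 6*c - 7)/(c*(c + 5))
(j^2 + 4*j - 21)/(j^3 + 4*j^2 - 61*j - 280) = (j - 3)/(j^2 - 3*j - 40)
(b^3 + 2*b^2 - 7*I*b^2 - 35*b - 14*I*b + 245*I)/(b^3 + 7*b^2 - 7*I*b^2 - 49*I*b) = (b - 5)/b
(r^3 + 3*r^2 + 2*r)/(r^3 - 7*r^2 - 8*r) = (r + 2)/(r - 8)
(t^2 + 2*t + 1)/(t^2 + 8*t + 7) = (t + 1)/(t + 7)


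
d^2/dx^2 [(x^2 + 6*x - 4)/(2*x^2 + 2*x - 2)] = (5*x^3 - 9*x^2 + 6*x - 1)/(x^6 + 3*x^5 - 5*x^3 + 3*x - 1)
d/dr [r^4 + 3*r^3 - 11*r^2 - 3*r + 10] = 4*r^3 + 9*r^2 - 22*r - 3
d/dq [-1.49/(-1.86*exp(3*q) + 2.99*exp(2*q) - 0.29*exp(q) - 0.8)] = (-8.3142*exp(2*q) + 8.9102*exp(q) - 0.4321)*exp(q)/(1.86*exp(3*q) - 2.99*exp(2*q) + 0.29*exp(q) + 0.8)^2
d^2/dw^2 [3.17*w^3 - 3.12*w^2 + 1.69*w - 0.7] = 19.02*w - 6.24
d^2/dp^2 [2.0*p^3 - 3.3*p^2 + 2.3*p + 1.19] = 12.0*p - 6.6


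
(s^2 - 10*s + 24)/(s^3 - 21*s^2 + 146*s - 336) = (s - 4)/(s^2 - 15*s + 56)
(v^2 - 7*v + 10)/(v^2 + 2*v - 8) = (v - 5)/(v + 4)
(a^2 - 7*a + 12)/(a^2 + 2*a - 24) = (a - 3)/(a + 6)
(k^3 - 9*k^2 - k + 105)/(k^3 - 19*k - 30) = (k - 7)/(k + 2)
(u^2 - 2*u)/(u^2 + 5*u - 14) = u/(u + 7)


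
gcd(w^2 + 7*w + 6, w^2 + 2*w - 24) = w + 6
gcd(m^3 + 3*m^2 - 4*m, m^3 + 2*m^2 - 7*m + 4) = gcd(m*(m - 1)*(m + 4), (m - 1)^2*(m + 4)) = m^2 + 3*m - 4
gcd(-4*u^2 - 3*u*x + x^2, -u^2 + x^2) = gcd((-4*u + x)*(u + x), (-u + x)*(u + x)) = u + x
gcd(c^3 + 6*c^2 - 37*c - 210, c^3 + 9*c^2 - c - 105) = c^2 + 12*c + 35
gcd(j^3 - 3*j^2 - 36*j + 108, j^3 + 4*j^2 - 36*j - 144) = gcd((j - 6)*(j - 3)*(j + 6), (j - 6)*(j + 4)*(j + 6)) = j^2 - 36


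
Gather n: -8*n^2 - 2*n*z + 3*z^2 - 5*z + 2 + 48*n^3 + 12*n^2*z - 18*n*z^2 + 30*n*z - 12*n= 48*n^3 + n^2*(12*z - 8) + n*(-18*z^2 + 28*z - 12) + 3*z^2 - 5*z + 2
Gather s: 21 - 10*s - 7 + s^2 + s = s^2 - 9*s + 14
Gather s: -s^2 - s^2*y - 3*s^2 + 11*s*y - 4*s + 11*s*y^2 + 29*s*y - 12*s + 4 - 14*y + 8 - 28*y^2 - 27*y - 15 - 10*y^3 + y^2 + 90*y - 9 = s^2*(-y - 4) + s*(11*y^2 + 40*y - 16) - 10*y^3 - 27*y^2 + 49*y - 12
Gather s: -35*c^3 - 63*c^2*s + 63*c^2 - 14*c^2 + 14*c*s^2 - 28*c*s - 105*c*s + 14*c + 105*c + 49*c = -35*c^3 + 49*c^2 + 14*c*s^2 + 168*c + s*(-63*c^2 - 133*c)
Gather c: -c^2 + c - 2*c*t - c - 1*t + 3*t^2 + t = -c^2 - 2*c*t + 3*t^2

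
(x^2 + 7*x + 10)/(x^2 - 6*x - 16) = (x + 5)/(x - 8)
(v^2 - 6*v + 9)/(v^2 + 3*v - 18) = (v - 3)/(v + 6)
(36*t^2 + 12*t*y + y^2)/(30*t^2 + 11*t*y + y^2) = (6*t + y)/(5*t + y)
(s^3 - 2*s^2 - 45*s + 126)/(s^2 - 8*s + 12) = (s^2 + 4*s - 21)/(s - 2)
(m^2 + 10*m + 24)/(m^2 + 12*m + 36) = (m + 4)/(m + 6)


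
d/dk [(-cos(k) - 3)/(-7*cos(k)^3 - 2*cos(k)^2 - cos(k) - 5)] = (45*cos(k) + 65*cos(2*k) + 7*cos(3*k) + 61)*sin(k)/(2*(7*cos(k)^3 + 2*cos(k)^2 + cos(k) + 5)^2)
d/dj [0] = 0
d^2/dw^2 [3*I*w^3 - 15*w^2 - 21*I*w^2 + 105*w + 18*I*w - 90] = 18*I*w - 30 - 42*I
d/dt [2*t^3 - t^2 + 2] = 2*t*(3*t - 1)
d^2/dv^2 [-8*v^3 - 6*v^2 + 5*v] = -48*v - 12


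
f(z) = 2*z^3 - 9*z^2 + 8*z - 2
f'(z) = 6*z^2 - 18*z + 8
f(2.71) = -6.61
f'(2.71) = 3.28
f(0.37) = -0.17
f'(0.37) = 2.16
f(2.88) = -5.83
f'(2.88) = 5.93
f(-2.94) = -154.14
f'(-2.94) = 112.78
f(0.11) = -1.23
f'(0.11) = 6.09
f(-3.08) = -170.45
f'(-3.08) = 120.36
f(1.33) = -2.57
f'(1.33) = -5.33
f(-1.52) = -41.98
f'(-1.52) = 49.22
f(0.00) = -2.00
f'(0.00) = 8.00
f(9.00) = 799.00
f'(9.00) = 332.00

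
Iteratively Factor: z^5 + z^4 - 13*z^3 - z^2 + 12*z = (z + 1)*(z^4 - 13*z^2 + 12*z) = z*(z + 1)*(z^3 - 13*z + 12) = z*(z - 1)*(z + 1)*(z^2 + z - 12) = z*(z - 1)*(z + 1)*(z + 4)*(z - 3)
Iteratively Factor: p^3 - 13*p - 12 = (p + 1)*(p^2 - p - 12) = (p + 1)*(p + 3)*(p - 4)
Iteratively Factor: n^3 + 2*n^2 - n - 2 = (n + 2)*(n^2 - 1) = (n - 1)*(n + 2)*(n + 1)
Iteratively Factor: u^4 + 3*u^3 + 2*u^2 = (u)*(u^3 + 3*u^2 + 2*u) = u^2*(u^2 + 3*u + 2) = u^2*(u + 1)*(u + 2)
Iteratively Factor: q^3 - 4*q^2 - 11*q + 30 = (q - 5)*(q^2 + q - 6) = (q - 5)*(q - 2)*(q + 3)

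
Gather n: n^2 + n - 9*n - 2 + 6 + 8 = n^2 - 8*n + 12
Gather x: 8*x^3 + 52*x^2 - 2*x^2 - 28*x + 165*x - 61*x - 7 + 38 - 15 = 8*x^3 + 50*x^2 + 76*x + 16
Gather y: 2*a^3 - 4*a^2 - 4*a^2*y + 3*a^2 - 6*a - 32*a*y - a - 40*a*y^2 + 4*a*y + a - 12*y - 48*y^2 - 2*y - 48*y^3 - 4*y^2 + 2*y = 2*a^3 - a^2 - 6*a - 48*y^3 + y^2*(-40*a - 52) + y*(-4*a^2 - 28*a - 12)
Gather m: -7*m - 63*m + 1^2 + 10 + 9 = 20 - 70*m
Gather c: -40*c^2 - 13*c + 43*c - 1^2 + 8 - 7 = -40*c^2 + 30*c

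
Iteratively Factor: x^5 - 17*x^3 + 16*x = (x - 1)*(x^4 + x^3 - 16*x^2 - 16*x) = (x - 4)*(x - 1)*(x^3 + 5*x^2 + 4*x) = (x - 4)*(x - 1)*(x + 1)*(x^2 + 4*x) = (x - 4)*(x - 1)*(x + 1)*(x + 4)*(x)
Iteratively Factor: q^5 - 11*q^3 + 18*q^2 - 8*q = (q - 1)*(q^4 + q^3 - 10*q^2 + 8*q) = (q - 1)^2*(q^3 + 2*q^2 - 8*q) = (q - 1)^2*(q + 4)*(q^2 - 2*q) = q*(q - 1)^2*(q + 4)*(q - 2)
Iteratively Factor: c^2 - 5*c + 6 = (c - 3)*(c - 2)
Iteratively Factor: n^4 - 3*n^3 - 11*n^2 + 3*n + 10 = (n - 1)*(n^3 - 2*n^2 - 13*n - 10) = (n - 1)*(n + 2)*(n^2 - 4*n - 5) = (n - 1)*(n + 1)*(n + 2)*(n - 5)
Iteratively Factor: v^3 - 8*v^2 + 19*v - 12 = (v - 4)*(v^2 - 4*v + 3) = (v - 4)*(v - 1)*(v - 3)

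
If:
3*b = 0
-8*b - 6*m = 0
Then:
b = 0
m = 0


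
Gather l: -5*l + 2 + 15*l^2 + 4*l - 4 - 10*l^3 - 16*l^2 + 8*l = -10*l^3 - l^2 + 7*l - 2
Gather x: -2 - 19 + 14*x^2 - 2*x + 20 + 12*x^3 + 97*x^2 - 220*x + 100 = 12*x^3 + 111*x^2 - 222*x + 99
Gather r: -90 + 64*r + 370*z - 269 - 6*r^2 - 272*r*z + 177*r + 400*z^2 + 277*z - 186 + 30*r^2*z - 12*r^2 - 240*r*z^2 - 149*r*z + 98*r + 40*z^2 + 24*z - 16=r^2*(30*z - 18) + r*(-240*z^2 - 421*z + 339) + 440*z^2 + 671*z - 561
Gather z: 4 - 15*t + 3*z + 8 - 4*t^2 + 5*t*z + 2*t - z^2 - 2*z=-4*t^2 - 13*t - z^2 + z*(5*t + 1) + 12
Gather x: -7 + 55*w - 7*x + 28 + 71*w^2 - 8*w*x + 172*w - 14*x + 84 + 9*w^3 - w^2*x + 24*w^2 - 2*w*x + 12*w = 9*w^3 + 95*w^2 + 239*w + x*(-w^2 - 10*w - 21) + 105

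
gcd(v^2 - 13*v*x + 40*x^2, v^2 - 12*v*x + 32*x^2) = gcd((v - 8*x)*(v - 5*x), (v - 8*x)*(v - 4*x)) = -v + 8*x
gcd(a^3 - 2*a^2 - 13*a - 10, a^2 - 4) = a + 2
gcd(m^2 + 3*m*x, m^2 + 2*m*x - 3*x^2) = m + 3*x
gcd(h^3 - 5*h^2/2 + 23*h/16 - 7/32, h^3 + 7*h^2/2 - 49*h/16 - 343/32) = h - 7/4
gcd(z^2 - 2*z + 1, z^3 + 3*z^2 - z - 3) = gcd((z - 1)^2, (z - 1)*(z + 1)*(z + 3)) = z - 1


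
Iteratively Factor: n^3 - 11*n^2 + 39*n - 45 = (n - 5)*(n^2 - 6*n + 9) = (n - 5)*(n - 3)*(n - 3)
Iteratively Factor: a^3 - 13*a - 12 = (a + 1)*(a^2 - a - 12) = (a - 4)*(a + 1)*(a + 3)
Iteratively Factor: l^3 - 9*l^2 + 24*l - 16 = (l - 1)*(l^2 - 8*l + 16) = (l - 4)*(l - 1)*(l - 4)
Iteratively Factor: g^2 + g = (g)*(g + 1)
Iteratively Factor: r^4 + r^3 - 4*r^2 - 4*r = (r + 2)*(r^3 - r^2 - 2*r) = (r + 1)*(r + 2)*(r^2 - 2*r) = r*(r + 1)*(r + 2)*(r - 2)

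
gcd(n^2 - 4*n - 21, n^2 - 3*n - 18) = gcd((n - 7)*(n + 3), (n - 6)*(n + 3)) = n + 3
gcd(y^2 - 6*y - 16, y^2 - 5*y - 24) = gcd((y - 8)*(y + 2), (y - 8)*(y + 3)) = y - 8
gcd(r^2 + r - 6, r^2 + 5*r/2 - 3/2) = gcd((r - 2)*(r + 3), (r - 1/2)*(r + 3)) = r + 3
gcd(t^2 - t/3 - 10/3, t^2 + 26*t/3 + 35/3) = t + 5/3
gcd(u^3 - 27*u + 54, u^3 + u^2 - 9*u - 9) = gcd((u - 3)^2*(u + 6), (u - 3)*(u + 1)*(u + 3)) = u - 3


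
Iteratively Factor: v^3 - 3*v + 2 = (v - 1)*(v^2 + v - 2) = (v - 1)^2*(v + 2)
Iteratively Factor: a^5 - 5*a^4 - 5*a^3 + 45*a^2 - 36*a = (a + 3)*(a^4 - 8*a^3 + 19*a^2 - 12*a) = (a - 1)*(a + 3)*(a^3 - 7*a^2 + 12*a) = a*(a - 1)*(a + 3)*(a^2 - 7*a + 12) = a*(a - 4)*(a - 1)*(a + 3)*(a - 3)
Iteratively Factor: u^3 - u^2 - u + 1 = (u + 1)*(u^2 - 2*u + 1) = (u - 1)*(u + 1)*(u - 1)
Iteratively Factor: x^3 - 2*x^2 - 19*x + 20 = (x - 5)*(x^2 + 3*x - 4) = (x - 5)*(x + 4)*(x - 1)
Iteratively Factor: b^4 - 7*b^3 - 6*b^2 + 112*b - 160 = (b - 5)*(b^3 - 2*b^2 - 16*b + 32) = (b - 5)*(b - 2)*(b^2 - 16) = (b - 5)*(b - 2)*(b + 4)*(b - 4)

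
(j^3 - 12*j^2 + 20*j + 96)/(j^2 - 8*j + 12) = (j^2 - 6*j - 16)/(j - 2)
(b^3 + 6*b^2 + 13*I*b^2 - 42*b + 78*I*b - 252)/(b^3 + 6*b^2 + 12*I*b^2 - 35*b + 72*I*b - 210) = (b + 6*I)/(b + 5*I)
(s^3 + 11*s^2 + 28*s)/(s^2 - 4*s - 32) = s*(s + 7)/(s - 8)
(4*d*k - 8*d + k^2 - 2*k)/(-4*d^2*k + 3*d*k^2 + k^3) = (2 - k)/(k*(d - k))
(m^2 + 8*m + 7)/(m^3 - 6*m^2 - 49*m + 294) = (m + 1)/(m^2 - 13*m + 42)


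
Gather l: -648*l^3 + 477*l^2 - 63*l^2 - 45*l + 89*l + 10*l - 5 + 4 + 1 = -648*l^3 + 414*l^2 + 54*l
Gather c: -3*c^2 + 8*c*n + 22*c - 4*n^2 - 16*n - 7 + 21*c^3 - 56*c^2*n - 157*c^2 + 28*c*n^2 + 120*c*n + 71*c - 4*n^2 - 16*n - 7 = 21*c^3 + c^2*(-56*n - 160) + c*(28*n^2 + 128*n + 93) - 8*n^2 - 32*n - 14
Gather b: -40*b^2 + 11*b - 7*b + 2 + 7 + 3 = -40*b^2 + 4*b + 12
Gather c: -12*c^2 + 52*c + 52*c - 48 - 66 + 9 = -12*c^2 + 104*c - 105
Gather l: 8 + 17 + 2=27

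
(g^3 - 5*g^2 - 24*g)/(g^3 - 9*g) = (g - 8)/(g - 3)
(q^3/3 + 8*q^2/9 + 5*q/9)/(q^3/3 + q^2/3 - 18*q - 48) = q*(3*q^2 + 8*q + 5)/(3*(q^3 + q^2 - 54*q - 144))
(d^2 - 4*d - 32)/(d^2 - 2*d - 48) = (d + 4)/(d + 6)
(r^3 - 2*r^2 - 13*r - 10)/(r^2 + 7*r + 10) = (r^2 - 4*r - 5)/(r + 5)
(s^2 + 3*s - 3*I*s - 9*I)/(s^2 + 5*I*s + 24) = (s + 3)/(s + 8*I)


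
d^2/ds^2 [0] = 0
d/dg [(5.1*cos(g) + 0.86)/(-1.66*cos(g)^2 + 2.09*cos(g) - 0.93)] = (-8.466*cos(g)^2 - 2.8552*cos(g) + 6.5404)*sin(g)/(2.7556*cos(g)^4 - 6.9388*cos(g)^3 + 7.4557*cos(g)^2 - 3.8874*cos(g) + 0.8649)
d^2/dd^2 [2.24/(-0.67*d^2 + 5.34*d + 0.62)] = (-2.011072*d^2 + 16.028544*d + 2.24*(1.34*d - 5.34)*(2.68*d - 10.68) + 1.860992)/(-0.67*d^2 + 5.34*d + 0.62)^3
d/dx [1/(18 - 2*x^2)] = x/(x^2 - 9)^2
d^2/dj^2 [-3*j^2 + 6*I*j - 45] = -6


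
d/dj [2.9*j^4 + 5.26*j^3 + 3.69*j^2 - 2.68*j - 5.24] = 11.6*j^3 + 15.78*j^2 + 7.38*j - 2.68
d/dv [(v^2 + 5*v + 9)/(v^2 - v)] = 3*(-2*v^2 - 6*v + 3)/(v^2*(v^2 - 2*v + 1))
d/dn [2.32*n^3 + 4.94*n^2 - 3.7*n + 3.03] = 6.96*n^2 + 9.88*n - 3.7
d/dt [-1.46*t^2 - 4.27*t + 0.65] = -2.92*t - 4.27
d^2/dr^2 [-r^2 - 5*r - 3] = -2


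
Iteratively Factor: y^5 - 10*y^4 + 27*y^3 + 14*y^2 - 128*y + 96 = (y - 1)*(y^4 - 9*y^3 + 18*y^2 + 32*y - 96) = (y - 4)*(y - 1)*(y^3 - 5*y^2 - 2*y + 24) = (y - 4)*(y - 3)*(y - 1)*(y^2 - 2*y - 8) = (y - 4)*(y - 3)*(y - 1)*(y + 2)*(y - 4)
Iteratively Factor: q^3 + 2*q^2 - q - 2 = (q - 1)*(q^2 + 3*q + 2) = (q - 1)*(q + 2)*(q + 1)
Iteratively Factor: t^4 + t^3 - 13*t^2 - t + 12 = (t + 4)*(t^3 - 3*t^2 - t + 3) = (t - 3)*(t + 4)*(t^2 - 1) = (t - 3)*(t - 1)*(t + 4)*(t + 1)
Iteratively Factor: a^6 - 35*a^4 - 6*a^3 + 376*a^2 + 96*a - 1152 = (a - 4)*(a^5 + 4*a^4 - 19*a^3 - 82*a^2 + 48*a + 288) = (a - 4)*(a + 4)*(a^4 - 19*a^2 - 6*a + 72) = (a - 4)^2*(a + 4)*(a^3 + 4*a^2 - 3*a - 18) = (a - 4)^2*(a + 3)*(a + 4)*(a^2 + a - 6) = (a - 4)^2*(a + 3)^2*(a + 4)*(a - 2)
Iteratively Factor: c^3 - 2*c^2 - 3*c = (c - 3)*(c^2 + c) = c*(c - 3)*(c + 1)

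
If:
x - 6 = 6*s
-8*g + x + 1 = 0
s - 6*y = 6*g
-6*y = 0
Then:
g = -1/4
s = -3/2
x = -3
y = 0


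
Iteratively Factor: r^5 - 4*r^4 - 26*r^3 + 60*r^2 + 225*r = (r - 5)*(r^4 + r^3 - 21*r^2 - 45*r) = (r - 5)*(r + 3)*(r^3 - 2*r^2 - 15*r) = r*(r - 5)*(r + 3)*(r^2 - 2*r - 15) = r*(r - 5)*(r + 3)^2*(r - 5)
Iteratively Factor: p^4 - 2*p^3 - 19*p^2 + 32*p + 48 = (p + 1)*(p^3 - 3*p^2 - 16*p + 48) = (p + 1)*(p + 4)*(p^2 - 7*p + 12) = (p - 3)*(p + 1)*(p + 4)*(p - 4)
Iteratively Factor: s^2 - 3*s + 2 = (s - 2)*(s - 1)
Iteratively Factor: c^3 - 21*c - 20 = (c + 4)*(c^2 - 4*c - 5) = (c + 1)*(c + 4)*(c - 5)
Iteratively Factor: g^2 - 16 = (g + 4)*(g - 4)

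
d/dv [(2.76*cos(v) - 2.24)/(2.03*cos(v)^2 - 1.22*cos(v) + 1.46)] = (5.6028*cos(v)^2 - 9.0944*cos(v) - 1.2968)*sin(v)/(4.1209*cos(v)^4 - 4.9532*cos(v)^3 + 7.416*cos(v)^2 - 3.5624*cos(v) + 2.1316)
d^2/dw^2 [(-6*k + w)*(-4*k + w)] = 2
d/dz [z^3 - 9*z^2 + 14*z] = 3*z^2 - 18*z + 14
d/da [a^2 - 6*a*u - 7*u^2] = 2*a - 6*u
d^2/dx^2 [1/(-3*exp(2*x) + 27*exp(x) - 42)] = (-2*(2*exp(x) - 9)^2*exp(x) + (4*exp(x) - 9)*(exp(2*x) - 9*exp(x) + 14))*exp(x)/(3*(exp(2*x) - 9*exp(x) + 14)^3)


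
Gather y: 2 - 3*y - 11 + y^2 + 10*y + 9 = y^2 + 7*y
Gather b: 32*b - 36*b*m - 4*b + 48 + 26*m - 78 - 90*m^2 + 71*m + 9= b*(28 - 36*m) - 90*m^2 + 97*m - 21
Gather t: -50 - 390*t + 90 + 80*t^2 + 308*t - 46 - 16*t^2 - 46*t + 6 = 64*t^2 - 128*t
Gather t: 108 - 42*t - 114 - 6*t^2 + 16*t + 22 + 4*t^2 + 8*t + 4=-2*t^2 - 18*t + 20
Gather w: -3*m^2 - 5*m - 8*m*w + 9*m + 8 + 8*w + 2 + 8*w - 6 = -3*m^2 + 4*m + w*(16 - 8*m) + 4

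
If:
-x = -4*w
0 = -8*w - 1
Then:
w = -1/8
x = -1/2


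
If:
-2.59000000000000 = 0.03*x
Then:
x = -86.33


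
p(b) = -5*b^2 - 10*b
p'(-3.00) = 20.00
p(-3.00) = -15.00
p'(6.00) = -70.00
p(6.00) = -240.00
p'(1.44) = -24.40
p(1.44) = -24.77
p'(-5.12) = 41.20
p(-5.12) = -79.87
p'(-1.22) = 2.20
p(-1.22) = 4.76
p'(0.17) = -11.70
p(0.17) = -1.84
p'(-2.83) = 18.30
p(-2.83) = -11.74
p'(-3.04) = 20.40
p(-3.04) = -15.81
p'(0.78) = -17.80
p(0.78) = -10.84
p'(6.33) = -73.30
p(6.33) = -263.64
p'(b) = -10*b - 10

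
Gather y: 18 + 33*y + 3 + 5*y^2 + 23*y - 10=5*y^2 + 56*y + 11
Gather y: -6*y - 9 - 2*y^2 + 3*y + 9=-2*y^2 - 3*y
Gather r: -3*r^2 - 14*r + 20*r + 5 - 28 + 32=-3*r^2 + 6*r + 9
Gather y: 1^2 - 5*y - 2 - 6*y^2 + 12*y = -6*y^2 + 7*y - 1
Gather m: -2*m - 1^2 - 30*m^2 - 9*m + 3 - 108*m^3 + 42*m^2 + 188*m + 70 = -108*m^3 + 12*m^2 + 177*m + 72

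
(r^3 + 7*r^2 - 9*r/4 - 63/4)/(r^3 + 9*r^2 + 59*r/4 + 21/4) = (2*r - 3)/(2*r + 1)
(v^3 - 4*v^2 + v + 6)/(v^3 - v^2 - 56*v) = (-v^3 + 4*v^2 - v - 6)/(v*(-v^2 + v + 56))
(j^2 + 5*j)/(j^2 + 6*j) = (j + 5)/(j + 6)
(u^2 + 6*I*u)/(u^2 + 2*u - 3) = u*(u + 6*I)/(u^2 + 2*u - 3)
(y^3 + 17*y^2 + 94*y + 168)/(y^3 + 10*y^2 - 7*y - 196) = (y^2 + 10*y + 24)/(y^2 + 3*y - 28)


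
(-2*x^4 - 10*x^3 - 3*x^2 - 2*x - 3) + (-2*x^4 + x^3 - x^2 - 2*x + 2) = -4*x^4 - 9*x^3 - 4*x^2 - 4*x - 1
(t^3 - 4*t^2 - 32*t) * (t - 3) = t^4 - 7*t^3 - 20*t^2 + 96*t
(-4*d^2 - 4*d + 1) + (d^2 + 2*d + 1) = -3*d^2 - 2*d + 2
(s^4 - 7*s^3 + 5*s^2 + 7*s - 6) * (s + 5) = s^5 - 2*s^4 - 30*s^3 + 32*s^2 + 29*s - 30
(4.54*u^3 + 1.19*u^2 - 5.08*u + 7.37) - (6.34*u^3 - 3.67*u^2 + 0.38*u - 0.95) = -1.8*u^3 + 4.86*u^2 - 5.46*u + 8.32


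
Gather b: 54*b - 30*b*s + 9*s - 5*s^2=b*(54 - 30*s) - 5*s^2 + 9*s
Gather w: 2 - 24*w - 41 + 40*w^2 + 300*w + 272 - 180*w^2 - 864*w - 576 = -140*w^2 - 588*w - 343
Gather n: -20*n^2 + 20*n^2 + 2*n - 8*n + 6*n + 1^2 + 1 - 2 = 0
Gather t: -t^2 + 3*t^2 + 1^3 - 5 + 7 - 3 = 2*t^2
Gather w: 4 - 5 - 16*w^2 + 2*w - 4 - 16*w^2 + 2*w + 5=-32*w^2 + 4*w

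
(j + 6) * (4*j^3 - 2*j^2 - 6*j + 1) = 4*j^4 + 22*j^3 - 18*j^2 - 35*j + 6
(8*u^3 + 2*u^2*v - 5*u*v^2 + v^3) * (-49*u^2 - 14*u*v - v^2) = -392*u^5 - 210*u^4*v + 209*u^3*v^2 + 19*u^2*v^3 - 9*u*v^4 - v^5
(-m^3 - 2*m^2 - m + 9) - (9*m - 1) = -m^3 - 2*m^2 - 10*m + 10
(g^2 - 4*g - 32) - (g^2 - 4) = -4*g - 28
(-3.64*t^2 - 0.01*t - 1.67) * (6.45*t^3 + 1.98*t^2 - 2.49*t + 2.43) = -23.478*t^5 - 7.2717*t^4 - 1.7277*t^3 - 12.1269*t^2 + 4.134*t - 4.0581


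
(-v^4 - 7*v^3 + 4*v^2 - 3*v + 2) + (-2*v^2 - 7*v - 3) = -v^4 - 7*v^3 + 2*v^2 - 10*v - 1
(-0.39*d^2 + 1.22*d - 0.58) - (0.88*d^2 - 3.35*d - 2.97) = -1.27*d^2 + 4.57*d + 2.39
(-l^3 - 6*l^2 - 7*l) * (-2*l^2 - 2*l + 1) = 2*l^5 + 14*l^4 + 25*l^3 + 8*l^2 - 7*l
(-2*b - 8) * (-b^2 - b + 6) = 2*b^3 + 10*b^2 - 4*b - 48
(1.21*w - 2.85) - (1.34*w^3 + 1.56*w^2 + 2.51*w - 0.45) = -1.34*w^3 - 1.56*w^2 - 1.3*w - 2.4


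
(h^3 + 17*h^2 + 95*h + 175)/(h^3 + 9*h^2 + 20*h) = (h^2 + 12*h + 35)/(h*(h + 4))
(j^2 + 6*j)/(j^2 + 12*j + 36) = j/(j + 6)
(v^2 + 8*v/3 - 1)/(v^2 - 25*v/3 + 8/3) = (v + 3)/(v - 8)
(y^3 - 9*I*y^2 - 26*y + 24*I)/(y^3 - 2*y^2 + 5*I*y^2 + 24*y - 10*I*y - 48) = (y^2 - 6*I*y - 8)/(y^2 + y*(-2 + 8*I) - 16*I)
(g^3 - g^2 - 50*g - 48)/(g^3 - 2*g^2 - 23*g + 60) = (g^3 - g^2 - 50*g - 48)/(g^3 - 2*g^2 - 23*g + 60)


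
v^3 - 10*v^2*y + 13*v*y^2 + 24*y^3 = (v - 8*y)*(v - 3*y)*(v + y)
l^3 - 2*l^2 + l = l*(l - 1)^2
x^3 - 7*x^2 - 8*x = x*(x - 8)*(x + 1)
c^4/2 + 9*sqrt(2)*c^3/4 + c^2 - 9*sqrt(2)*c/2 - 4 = (c/2 + sqrt(2)/2)*(c - sqrt(2))*(c + sqrt(2)/2)*(c + 4*sqrt(2))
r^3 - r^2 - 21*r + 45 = (r - 3)^2*(r + 5)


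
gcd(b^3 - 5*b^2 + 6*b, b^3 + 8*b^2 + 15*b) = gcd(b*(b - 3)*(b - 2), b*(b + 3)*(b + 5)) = b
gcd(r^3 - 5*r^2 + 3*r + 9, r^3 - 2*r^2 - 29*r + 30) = 1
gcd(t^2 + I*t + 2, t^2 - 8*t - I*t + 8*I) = t - I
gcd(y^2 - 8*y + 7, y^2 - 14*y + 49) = y - 7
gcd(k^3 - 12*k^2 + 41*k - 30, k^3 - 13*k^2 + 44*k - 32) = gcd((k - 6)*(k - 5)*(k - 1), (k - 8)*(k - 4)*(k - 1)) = k - 1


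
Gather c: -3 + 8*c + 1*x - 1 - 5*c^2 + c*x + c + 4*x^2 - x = -5*c^2 + c*(x + 9) + 4*x^2 - 4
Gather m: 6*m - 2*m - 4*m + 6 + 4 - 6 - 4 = 0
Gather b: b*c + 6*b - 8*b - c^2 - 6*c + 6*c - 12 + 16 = b*(c - 2) - c^2 + 4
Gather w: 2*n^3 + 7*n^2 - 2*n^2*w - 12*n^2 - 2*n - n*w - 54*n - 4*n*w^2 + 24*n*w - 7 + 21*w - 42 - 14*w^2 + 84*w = 2*n^3 - 5*n^2 - 56*n + w^2*(-4*n - 14) + w*(-2*n^2 + 23*n + 105) - 49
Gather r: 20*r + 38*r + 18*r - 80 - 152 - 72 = 76*r - 304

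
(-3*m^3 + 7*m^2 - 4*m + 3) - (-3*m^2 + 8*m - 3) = -3*m^3 + 10*m^2 - 12*m + 6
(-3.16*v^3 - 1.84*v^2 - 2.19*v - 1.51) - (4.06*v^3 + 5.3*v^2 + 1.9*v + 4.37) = -7.22*v^3 - 7.14*v^2 - 4.09*v - 5.88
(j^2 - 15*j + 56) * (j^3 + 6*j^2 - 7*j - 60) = j^5 - 9*j^4 - 41*j^3 + 381*j^2 + 508*j - 3360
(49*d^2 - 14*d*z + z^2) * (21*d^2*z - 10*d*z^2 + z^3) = 1029*d^4*z - 784*d^3*z^2 + 210*d^2*z^3 - 24*d*z^4 + z^5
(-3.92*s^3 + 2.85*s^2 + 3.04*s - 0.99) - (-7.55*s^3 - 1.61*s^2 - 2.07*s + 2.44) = 3.63*s^3 + 4.46*s^2 + 5.11*s - 3.43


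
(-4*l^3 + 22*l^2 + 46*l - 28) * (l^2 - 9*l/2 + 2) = -4*l^5 + 40*l^4 - 61*l^3 - 191*l^2 + 218*l - 56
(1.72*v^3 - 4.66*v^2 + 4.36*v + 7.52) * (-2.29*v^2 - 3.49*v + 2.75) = -3.9388*v^5 + 4.6686*v^4 + 11.009*v^3 - 45.2522*v^2 - 14.2548*v + 20.68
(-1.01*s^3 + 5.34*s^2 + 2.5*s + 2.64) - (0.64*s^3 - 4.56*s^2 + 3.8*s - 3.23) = -1.65*s^3 + 9.9*s^2 - 1.3*s + 5.87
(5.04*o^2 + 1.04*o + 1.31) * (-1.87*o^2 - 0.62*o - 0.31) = -9.4248*o^4 - 5.0696*o^3 - 4.6569*o^2 - 1.1346*o - 0.4061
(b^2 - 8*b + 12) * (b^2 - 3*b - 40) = b^4 - 11*b^3 - 4*b^2 + 284*b - 480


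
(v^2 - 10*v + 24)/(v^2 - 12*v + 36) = (v - 4)/(v - 6)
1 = 1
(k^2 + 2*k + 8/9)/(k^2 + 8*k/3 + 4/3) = (k + 4/3)/(k + 2)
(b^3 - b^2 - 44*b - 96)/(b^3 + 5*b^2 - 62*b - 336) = (b^2 + 7*b + 12)/(b^2 + 13*b + 42)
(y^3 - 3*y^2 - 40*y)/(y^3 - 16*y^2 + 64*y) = (y + 5)/(y - 8)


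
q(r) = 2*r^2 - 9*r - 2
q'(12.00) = 39.00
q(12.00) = 178.00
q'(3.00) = 3.00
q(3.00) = -11.00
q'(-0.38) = -10.52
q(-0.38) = 1.71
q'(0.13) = -8.48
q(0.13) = -3.14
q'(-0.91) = -12.64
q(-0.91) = 7.85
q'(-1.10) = -13.40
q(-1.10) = 10.32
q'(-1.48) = -14.92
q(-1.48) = 15.70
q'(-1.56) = -15.24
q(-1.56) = 16.91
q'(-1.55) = -15.20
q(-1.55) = 16.76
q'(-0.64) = -11.56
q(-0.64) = 4.58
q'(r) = 4*r - 9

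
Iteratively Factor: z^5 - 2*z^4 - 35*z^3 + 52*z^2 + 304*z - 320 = (z + 4)*(z^4 - 6*z^3 - 11*z^2 + 96*z - 80) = (z - 4)*(z + 4)*(z^3 - 2*z^2 - 19*z + 20) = (z - 4)*(z + 4)^2*(z^2 - 6*z + 5) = (z - 5)*(z - 4)*(z + 4)^2*(z - 1)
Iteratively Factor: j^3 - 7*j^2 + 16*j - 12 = (j - 3)*(j^2 - 4*j + 4) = (j - 3)*(j - 2)*(j - 2)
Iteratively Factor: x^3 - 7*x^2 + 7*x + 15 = (x - 5)*(x^2 - 2*x - 3) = (x - 5)*(x + 1)*(x - 3)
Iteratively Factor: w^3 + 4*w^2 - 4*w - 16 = (w - 2)*(w^2 + 6*w + 8) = (w - 2)*(w + 4)*(w + 2)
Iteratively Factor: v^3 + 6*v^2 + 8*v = (v + 4)*(v^2 + 2*v) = (v + 2)*(v + 4)*(v)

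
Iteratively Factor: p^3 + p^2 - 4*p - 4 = (p + 2)*(p^2 - p - 2) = (p - 2)*(p + 2)*(p + 1)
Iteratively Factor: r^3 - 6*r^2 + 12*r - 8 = (r - 2)*(r^2 - 4*r + 4) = (r - 2)^2*(r - 2)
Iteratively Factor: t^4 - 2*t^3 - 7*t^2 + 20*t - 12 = (t - 2)*(t^3 - 7*t + 6) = (t - 2)*(t + 3)*(t^2 - 3*t + 2) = (t - 2)*(t - 1)*(t + 3)*(t - 2)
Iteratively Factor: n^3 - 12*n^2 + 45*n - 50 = (n - 2)*(n^2 - 10*n + 25) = (n - 5)*(n - 2)*(n - 5)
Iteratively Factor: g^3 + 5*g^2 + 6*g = (g + 2)*(g^2 + 3*g) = g*(g + 2)*(g + 3)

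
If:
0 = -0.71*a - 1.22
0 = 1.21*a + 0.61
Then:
No Solution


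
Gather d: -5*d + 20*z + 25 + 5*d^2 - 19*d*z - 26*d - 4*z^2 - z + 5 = 5*d^2 + d*(-19*z - 31) - 4*z^2 + 19*z + 30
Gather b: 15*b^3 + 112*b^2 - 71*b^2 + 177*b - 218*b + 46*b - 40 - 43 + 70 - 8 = 15*b^3 + 41*b^2 + 5*b - 21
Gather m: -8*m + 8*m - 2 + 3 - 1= 0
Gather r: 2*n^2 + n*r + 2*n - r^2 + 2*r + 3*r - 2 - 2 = 2*n^2 + 2*n - r^2 + r*(n + 5) - 4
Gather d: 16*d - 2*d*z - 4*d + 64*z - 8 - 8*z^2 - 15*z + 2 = d*(12 - 2*z) - 8*z^2 + 49*z - 6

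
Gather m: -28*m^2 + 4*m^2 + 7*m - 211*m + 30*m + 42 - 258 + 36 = -24*m^2 - 174*m - 180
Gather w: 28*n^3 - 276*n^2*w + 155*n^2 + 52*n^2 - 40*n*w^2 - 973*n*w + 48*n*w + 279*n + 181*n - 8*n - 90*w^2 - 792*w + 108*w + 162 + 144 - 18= 28*n^3 + 207*n^2 + 452*n + w^2*(-40*n - 90) + w*(-276*n^2 - 925*n - 684) + 288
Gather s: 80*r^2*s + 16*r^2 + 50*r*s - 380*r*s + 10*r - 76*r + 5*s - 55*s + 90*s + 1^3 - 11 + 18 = 16*r^2 - 66*r + s*(80*r^2 - 330*r + 40) + 8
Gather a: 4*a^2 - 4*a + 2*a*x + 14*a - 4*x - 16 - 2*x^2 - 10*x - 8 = 4*a^2 + a*(2*x + 10) - 2*x^2 - 14*x - 24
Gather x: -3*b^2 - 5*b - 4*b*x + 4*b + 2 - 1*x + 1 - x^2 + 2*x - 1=-3*b^2 - b - x^2 + x*(1 - 4*b) + 2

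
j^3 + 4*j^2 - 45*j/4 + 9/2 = (j - 3/2)*(j - 1/2)*(j + 6)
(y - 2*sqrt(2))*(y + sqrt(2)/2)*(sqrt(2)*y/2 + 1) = sqrt(2)*y^3/2 - y^2/2 - 5*sqrt(2)*y/2 - 2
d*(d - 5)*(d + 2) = d^3 - 3*d^2 - 10*d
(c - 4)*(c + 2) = c^2 - 2*c - 8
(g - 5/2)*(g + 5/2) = g^2 - 25/4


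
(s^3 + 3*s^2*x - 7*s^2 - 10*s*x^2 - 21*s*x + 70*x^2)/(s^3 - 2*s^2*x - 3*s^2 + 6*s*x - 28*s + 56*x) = (s + 5*x)/(s + 4)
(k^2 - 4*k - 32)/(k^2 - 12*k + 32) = (k + 4)/(k - 4)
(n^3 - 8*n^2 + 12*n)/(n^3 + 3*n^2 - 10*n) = (n - 6)/(n + 5)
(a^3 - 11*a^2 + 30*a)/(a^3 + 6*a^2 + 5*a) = (a^2 - 11*a + 30)/(a^2 + 6*a + 5)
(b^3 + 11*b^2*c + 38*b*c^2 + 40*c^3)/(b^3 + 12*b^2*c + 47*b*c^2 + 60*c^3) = (b + 2*c)/(b + 3*c)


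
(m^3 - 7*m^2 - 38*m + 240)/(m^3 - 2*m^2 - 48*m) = (m - 5)/m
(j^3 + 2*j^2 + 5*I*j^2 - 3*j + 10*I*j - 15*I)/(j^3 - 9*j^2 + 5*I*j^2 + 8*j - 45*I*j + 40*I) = (j + 3)/(j - 8)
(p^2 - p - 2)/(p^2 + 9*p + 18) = (p^2 - p - 2)/(p^2 + 9*p + 18)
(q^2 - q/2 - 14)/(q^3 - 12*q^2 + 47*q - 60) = (q + 7/2)/(q^2 - 8*q + 15)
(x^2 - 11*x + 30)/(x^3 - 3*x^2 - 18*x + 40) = (x - 6)/(x^2 + 2*x - 8)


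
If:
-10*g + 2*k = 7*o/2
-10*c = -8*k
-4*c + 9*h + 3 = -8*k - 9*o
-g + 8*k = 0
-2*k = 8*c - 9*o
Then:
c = 0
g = 0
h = -1/3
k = 0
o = 0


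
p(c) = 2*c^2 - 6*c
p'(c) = 4*c - 6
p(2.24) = -3.40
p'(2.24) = 2.96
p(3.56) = 3.99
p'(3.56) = 8.24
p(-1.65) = 15.34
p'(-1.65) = -12.60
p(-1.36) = 11.86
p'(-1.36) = -11.44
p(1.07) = -4.13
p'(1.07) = -1.72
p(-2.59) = 28.96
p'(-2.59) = -16.36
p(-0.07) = 0.43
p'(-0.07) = -6.28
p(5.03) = 20.42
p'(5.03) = 14.12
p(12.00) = 216.00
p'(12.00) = 42.00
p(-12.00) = 360.00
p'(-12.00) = -54.00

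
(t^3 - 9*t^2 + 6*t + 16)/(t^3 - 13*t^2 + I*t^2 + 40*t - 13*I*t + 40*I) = (t^2 - t - 2)/(t^2 + t*(-5 + I) - 5*I)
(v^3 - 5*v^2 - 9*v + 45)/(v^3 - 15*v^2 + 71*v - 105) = (v + 3)/(v - 7)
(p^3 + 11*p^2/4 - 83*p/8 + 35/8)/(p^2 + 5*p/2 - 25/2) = (8*p^2 - 18*p + 7)/(4*(2*p - 5))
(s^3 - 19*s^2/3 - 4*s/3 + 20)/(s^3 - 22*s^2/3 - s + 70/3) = (s - 6)/(s - 7)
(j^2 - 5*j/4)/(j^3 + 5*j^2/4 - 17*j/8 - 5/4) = 2*j/(2*j^2 + 5*j + 2)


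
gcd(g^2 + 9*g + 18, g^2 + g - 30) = g + 6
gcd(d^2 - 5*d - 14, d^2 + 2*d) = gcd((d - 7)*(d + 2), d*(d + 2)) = d + 2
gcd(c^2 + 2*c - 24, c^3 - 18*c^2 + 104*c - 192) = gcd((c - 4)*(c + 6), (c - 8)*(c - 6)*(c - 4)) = c - 4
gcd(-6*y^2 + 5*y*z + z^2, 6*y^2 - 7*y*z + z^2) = y - z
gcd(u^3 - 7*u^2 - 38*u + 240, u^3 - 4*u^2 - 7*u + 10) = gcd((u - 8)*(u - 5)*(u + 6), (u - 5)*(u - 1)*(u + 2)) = u - 5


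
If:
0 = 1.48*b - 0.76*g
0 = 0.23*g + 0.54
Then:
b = -1.21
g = -2.35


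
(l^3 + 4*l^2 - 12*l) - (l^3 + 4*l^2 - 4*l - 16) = 16 - 8*l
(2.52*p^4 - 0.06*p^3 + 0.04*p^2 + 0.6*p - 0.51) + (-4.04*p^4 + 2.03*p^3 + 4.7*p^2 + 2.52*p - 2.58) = -1.52*p^4 + 1.97*p^3 + 4.74*p^2 + 3.12*p - 3.09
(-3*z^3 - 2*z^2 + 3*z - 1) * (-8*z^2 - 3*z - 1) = 24*z^5 + 25*z^4 - 15*z^3 + z^2 + 1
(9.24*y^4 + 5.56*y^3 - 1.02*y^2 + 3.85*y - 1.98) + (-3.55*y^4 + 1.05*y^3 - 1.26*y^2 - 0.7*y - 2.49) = 5.69*y^4 + 6.61*y^3 - 2.28*y^2 + 3.15*y - 4.47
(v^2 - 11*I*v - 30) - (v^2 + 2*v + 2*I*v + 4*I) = -2*v - 13*I*v - 30 - 4*I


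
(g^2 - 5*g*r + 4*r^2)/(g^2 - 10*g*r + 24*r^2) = (-g + r)/(-g + 6*r)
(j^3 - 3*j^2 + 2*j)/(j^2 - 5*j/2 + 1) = 2*j*(j - 1)/(2*j - 1)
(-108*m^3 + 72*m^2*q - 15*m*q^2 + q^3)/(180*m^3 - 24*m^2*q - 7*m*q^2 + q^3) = (-3*m + q)/(5*m + q)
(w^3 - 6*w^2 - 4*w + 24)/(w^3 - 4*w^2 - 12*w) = (w - 2)/w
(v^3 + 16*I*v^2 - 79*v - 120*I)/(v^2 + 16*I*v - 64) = (v^2 + 8*I*v - 15)/(v + 8*I)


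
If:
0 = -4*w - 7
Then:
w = -7/4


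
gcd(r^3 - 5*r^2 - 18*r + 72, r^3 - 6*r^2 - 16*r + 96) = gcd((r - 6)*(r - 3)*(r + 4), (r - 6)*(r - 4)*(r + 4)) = r^2 - 2*r - 24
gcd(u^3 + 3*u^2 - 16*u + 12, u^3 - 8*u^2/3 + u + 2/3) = u^2 - 3*u + 2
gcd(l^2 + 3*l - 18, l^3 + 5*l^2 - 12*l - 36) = l^2 + 3*l - 18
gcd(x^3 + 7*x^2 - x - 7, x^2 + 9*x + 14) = x + 7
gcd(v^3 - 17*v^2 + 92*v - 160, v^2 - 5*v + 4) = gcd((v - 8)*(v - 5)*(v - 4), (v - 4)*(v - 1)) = v - 4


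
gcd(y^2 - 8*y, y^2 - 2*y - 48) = y - 8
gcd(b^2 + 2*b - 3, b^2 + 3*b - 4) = b - 1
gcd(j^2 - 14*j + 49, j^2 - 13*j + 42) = j - 7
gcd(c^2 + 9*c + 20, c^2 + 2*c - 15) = c + 5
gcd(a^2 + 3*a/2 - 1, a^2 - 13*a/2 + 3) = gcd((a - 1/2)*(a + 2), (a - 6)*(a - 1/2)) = a - 1/2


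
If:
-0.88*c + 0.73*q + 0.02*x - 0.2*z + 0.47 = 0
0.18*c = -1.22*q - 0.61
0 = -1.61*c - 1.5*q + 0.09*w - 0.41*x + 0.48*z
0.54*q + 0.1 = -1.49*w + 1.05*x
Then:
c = 0.139451022652965 - 0.161395902489272*z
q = 0.0238125102033352*z - 0.520574741047159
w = 1.42150073553223*z + 1.2750164814529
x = 2.02942366805031*z + 1.63682304495177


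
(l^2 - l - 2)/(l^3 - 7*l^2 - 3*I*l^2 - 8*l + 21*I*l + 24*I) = (l - 2)/(l^2 - l*(8 + 3*I) + 24*I)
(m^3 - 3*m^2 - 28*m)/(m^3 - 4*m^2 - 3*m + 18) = m*(m^2 - 3*m - 28)/(m^3 - 4*m^2 - 3*m + 18)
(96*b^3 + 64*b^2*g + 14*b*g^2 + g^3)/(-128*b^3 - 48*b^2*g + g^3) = (-6*b - g)/(8*b - g)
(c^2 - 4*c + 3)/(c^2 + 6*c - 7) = (c - 3)/(c + 7)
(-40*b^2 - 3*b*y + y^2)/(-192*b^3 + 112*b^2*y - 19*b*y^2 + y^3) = (5*b + y)/(24*b^2 - 11*b*y + y^2)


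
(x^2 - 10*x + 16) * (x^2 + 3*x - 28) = x^4 - 7*x^3 - 42*x^2 + 328*x - 448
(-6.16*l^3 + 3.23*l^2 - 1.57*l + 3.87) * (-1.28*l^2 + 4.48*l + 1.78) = 7.8848*l^5 - 31.7312*l^4 + 5.5152*l^3 - 6.2378*l^2 + 14.543*l + 6.8886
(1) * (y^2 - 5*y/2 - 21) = y^2 - 5*y/2 - 21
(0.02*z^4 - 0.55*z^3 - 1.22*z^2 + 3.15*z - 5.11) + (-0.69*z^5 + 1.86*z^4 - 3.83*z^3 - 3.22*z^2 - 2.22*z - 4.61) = -0.69*z^5 + 1.88*z^4 - 4.38*z^3 - 4.44*z^2 + 0.93*z - 9.72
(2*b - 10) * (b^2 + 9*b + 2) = 2*b^3 + 8*b^2 - 86*b - 20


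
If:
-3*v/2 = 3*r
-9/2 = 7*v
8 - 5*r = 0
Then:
No Solution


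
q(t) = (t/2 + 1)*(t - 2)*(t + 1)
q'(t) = (t/2 + 1)*(t - 2) + (t/2 + 1)*(t + 1) + (t - 2)*(t + 1)/2 = 3*t^2/2 + t - 2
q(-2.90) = -4.19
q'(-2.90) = 7.72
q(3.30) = 14.81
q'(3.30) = 17.64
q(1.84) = -0.87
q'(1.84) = 4.92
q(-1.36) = 0.39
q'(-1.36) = -0.59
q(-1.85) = 0.25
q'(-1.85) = 1.28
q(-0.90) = -0.16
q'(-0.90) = -1.68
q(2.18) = 1.20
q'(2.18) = 7.31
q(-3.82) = -14.94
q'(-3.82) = 16.07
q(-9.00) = -308.00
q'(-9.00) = 110.50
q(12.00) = 910.00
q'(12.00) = 226.00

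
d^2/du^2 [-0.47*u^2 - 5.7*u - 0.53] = -0.940000000000000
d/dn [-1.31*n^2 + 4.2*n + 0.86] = 4.2 - 2.62*n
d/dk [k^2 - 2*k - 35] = 2*k - 2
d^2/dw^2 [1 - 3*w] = 0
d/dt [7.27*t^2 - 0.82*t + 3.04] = 14.54*t - 0.82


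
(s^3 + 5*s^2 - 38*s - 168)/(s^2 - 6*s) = s + 11 + 28/s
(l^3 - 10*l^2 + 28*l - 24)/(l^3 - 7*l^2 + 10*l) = (l^2 - 8*l + 12)/(l*(l - 5))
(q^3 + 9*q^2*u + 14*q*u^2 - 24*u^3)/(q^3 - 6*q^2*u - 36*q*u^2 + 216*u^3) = (q^2 + 3*q*u - 4*u^2)/(q^2 - 12*q*u + 36*u^2)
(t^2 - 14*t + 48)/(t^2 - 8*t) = (t - 6)/t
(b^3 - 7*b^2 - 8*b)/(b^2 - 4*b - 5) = b*(b - 8)/(b - 5)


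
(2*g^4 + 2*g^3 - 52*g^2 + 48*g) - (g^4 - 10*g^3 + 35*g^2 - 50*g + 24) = g^4 + 12*g^3 - 87*g^2 + 98*g - 24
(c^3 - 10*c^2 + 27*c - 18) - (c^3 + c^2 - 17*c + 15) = -11*c^2 + 44*c - 33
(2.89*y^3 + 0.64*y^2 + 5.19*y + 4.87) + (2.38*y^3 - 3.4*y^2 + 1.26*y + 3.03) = 5.27*y^3 - 2.76*y^2 + 6.45*y + 7.9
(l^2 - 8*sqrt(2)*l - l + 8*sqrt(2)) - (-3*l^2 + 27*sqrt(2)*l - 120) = 4*l^2 - 35*sqrt(2)*l - l + 8*sqrt(2) + 120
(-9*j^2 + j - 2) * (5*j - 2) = -45*j^3 + 23*j^2 - 12*j + 4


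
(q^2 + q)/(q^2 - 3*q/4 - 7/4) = 4*q/(4*q - 7)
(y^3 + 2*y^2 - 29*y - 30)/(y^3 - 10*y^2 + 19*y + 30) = (y + 6)/(y - 6)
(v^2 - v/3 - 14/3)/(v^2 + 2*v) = (v - 7/3)/v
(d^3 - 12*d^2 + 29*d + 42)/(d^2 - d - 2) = (d^2 - 13*d + 42)/(d - 2)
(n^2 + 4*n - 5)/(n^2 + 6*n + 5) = (n - 1)/(n + 1)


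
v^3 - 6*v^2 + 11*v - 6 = (v - 3)*(v - 2)*(v - 1)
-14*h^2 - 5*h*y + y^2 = (-7*h + y)*(2*h + y)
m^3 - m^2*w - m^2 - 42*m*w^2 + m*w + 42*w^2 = (m - 1)*(m - 7*w)*(m + 6*w)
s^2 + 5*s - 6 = (s - 1)*(s + 6)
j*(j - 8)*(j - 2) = j^3 - 10*j^2 + 16*j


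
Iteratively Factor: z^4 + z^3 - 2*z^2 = (z)*(z^3 + z^2 - 2*z) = z*(z + 2)*(z^2 - z) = z*(z - 1)*(z + 2)*(z)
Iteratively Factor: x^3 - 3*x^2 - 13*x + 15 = (x - 1)*(x^2 - 2*x - 15) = (x - 1)*(x + 3)*(x - 5)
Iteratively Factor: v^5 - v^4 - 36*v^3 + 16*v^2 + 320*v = (v - 4)*(v^4 + 3*v^3 - 24*v^2 - 80*v) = v*(v - 4)*(v^3 + 3*v^2 - 24*v - 80) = v*(v - 5)*(v - 4)*(v^2 + 8*v + 16) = v*(v - 5)*(v - 4)*(v + 4)*(v + 4)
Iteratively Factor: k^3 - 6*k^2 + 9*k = (k - 3)*(k^2 - 3*k) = (k - 3)^2*(k)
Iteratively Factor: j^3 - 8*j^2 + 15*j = (j - 3)*(j^2 - 5*j) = j*(j - 3)*(j - 5)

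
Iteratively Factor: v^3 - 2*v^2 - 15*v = (v)*(v^2 - 2*v - 15) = v*(v - 5)*(v + 3)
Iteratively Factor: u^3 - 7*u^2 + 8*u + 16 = (u - 4)*(u^2 - 3*u - 4) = (u - 4)^2*(u + 1)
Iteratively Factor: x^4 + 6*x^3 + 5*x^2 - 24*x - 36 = (x + 3)*(x^3 + 3*x^2 - 4*x - 12) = (x - 2)*(x + 3)*(x^2 + 5*x + 6) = (x - 2)*(x + 3)^2*(x + 2)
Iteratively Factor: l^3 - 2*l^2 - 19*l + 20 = (l - 5)*(l^2 + 3*l - 4) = (l - 5)*(l + 4)*(l - 1)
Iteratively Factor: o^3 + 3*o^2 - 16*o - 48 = (o + 3)*(o^2 - 16) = (o - 4)*(o + 3)*(o + 4)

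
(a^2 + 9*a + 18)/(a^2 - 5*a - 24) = (a + 6)/(a - 8)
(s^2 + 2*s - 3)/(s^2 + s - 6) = (s - 1)/(s - 2)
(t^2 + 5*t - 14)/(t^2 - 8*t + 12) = (t + 7)/(t - 6)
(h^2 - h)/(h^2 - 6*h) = (h - 1)/(h - 6)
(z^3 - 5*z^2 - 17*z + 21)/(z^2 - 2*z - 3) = (-z^3 + 5*z^2 + 17*z - 21)/(-z^2 + 2*z + 3)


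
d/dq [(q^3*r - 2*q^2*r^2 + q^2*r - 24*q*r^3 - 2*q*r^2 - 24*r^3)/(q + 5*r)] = r*(2*q^3 + 13*q^2*r + q^2 - 20*q*r^2 + 10*q*r - 120*r^3 + 14*r^2)/(q^2 + 10*q*r + 25*r^2)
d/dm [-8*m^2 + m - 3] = 1 - 16*m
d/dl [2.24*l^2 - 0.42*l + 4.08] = 4.48*l - 0.42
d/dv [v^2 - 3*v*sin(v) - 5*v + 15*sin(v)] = -3*v*cos(v) + 2*v - 3*sin(v) + 15*cos(v) - 5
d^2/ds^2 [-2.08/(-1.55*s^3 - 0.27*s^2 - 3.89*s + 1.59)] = (-(19.344*s + 1.1232)*(1.55*s^3 + 0.27*s^2 + 3.89*s - 1.59) + 2.08*(4.65*s^2 + 0.54*s + 3.89)*(9.3*s^2 + 1.08*s + 7.78))/(1.55*s^3 + 0.27*s^2 + 3.89*s - 1.59)^3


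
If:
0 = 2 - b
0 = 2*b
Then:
No Solution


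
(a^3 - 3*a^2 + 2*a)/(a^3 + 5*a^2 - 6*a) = (a - 2)/(a + 6)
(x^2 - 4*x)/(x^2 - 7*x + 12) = x/(x - 3)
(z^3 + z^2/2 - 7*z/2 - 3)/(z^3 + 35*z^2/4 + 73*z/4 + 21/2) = 2*(2*z^2 - z - 6)/(4*z^2 + 31*z + 42)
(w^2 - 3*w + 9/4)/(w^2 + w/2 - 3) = (w - 3/2)/(w + 2)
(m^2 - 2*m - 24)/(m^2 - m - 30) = (m + 4)/(m + 5)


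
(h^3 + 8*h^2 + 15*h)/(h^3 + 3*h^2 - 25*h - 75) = h/(h - 5)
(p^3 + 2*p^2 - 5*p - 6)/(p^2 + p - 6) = p + 1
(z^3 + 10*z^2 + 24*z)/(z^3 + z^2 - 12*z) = (z + 6)/(z - 3)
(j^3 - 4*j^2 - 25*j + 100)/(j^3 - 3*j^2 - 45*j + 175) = (j^2 + j - 20)/(j^2 + 2*j - 35)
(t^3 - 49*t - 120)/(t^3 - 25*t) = (t^2 - 5*t - 24)/(t*(t - 5))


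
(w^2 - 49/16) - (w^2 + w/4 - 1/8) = -w/4 - 47/16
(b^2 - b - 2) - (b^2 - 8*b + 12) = 7*b - 14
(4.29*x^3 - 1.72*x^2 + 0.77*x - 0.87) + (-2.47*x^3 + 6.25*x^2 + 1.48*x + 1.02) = 1.82*x^3 + 4.53*x^2 + 2.25*x + 0.15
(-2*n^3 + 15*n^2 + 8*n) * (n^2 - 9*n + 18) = -2*n^5 + 33*n^4 - 163*n^3 + 198*n^2 + 144*n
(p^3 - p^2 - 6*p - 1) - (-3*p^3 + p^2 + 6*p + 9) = 4*p^3 - 2*p^2 - 12*p - 10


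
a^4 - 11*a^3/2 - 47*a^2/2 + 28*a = a*(a - 8)*(a - 1)*(a + 7/2)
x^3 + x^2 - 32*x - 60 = (x - 6)*(x + 2)*(x + 5)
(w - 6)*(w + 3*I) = w^2 - 6*w + 3*I*w - 18*I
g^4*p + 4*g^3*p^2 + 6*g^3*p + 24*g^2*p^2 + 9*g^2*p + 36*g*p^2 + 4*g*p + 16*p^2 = (g + 1)*(g + 4)*(g + 4*p)*(g*p + p)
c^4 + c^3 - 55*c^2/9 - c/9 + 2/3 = (c - 2)*(c - 1/3)*(c + 1/3)*(c + 3)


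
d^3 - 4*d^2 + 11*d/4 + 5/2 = (d - 5/2)*(d - 2)*(d + 1/2)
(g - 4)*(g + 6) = g^2 + 2*g - 24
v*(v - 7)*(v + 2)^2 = v^4 - 3*v^3 - 24*v^2 - 28*v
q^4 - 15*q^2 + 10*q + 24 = (q - 3)*(q - 2)*(q + 1)*(q + 4)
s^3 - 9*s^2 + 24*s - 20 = (s - 5)*(s - 2)^2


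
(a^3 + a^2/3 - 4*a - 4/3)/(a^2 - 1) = (3*a^3 + a^2 - 12*a - 4)/(3*(a^2 - 1))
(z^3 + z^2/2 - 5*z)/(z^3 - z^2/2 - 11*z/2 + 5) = z/(z - 1)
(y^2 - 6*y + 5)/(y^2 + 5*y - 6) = (y - 5)/(y + 6)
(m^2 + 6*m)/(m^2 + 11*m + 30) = m/(m + 5)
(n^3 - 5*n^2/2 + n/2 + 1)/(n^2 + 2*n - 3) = (n^2 - 3*n/2 - 1)/(n + 3)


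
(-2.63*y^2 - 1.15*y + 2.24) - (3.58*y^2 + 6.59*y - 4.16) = -6.21*y^2 - 7.74*y + 6.4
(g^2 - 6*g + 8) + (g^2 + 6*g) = 2*g^2 + 8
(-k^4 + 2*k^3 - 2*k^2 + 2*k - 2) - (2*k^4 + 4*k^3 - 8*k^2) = -3*k^4 - 2*k^3 + 6*k^2 + 2*k - 2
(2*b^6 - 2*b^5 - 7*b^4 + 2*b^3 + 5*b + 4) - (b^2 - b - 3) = 2*b^6 - 2*b^5 - 7*b^4 + 2*b^3 - b^2 + 6*b + 7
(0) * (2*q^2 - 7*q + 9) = 0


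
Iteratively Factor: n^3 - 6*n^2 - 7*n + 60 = (n + 3)*(n^2 - 9*n + 20) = (n - 4)*(n + 3)*(n - 5)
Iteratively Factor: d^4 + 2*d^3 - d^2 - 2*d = (d)*(d^3 + 2*d^2 - d - 2) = d*(d + 2)*(d^2 - 1) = d*(d - 1)*(d + 2)*(d + 1)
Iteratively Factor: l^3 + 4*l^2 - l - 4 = (l + 4)*(l^2 - 1) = (l - 1)*(l + 4)*(l + 1)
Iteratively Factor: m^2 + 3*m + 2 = (m + 2)*(m + 1)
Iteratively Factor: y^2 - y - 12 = (y + 3)*(y - 4)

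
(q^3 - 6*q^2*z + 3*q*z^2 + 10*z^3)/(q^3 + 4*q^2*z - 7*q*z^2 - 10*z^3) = (q - 5*z)/(q + 5*z)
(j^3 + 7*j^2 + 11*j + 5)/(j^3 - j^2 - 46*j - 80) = (j^2 + 2*j + 1)/(j^2 - 6*j - 16)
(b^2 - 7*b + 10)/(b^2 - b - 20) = (b - 2)/(b + 4)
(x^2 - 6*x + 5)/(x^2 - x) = (x - 5)/x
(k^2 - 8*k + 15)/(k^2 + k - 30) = (k - 3)/(k + 6)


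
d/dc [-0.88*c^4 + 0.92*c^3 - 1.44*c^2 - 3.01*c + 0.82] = -3.52*c^3 + 2.76*c^2 - 2.88*c - 3.01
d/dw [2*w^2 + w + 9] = 4*w + 1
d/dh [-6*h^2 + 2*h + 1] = 2 - 12*h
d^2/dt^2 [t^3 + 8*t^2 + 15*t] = 6*t + 16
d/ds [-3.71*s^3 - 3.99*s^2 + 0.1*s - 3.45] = -11.13*s^2 - 7.98*s + 0.1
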